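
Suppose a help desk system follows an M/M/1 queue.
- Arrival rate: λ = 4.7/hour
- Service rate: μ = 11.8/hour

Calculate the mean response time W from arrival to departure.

First, compute utilization: ρ = λ/μ = 4.7/11.8 = 0.3983
For M/M/1: W = 1/(μ-λ)
W = 1/(11.8-4.7) = 1/7.10
W = 0.1408 hours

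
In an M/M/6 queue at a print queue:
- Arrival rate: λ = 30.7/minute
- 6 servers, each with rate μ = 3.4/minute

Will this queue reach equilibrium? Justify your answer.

Stability requires ρ = λ/(cμ) < 1
ρ = 30.7/(6 × 3.4) = 30.7/20.40 = 1.5049
Since 1.5049 ≥ 1, the system is UNSTABLE.
Need c > λ/μ = 30.7/3.4 = 9.03.
Minimum servers needed: c = 10.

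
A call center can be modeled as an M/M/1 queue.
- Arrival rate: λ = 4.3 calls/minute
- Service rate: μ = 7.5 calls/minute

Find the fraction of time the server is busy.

Server utilization: ρ = λ/μ
ρ = 4.3/7.5 = 0.5733
The server is busy 57.33% of the time.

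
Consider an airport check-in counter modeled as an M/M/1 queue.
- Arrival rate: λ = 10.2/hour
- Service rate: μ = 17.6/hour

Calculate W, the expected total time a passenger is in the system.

First, compute utilization: ρ = λ/μ = 10.2/17.6 = 0.5795
For M/M/1: W = 1/(μ-λ)
W = 1/(17.6-10.2) = 1/7.40
W = 0.1351 hours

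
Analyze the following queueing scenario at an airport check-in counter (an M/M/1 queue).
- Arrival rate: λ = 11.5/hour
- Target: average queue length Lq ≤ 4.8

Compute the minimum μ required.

For M/M/1: Lq = λ²/(μ(μ-λ))
Need Lq ≤ 4.8, i.e. μ(μ-λ) ≥ λ²/4.8
μ² - 11.5μ - 132.25/4.8 ≥ 0  →  μ² - 11.5μ - 27.55208 ≥ 0
Quadratic formula (positive root): μ = [λ + √(λ² + 4×27.55208)]/2
Discriminant: 132.25 + 4×27.55208 = 242.4583, √242.4583 = 15.57107
μ ≥ (11.5 + 15.57107)/2 = 13.5355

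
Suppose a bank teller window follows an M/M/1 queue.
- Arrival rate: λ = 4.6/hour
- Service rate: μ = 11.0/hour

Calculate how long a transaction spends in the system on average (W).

First, compute utilization: ρ = λ/μ = 4.6/11.0 = 0.4182
For M/M/1: W = 1/(μ-λ)
W = 1/(11.0-4.6) = 1/6.40
W = 0.1562 hours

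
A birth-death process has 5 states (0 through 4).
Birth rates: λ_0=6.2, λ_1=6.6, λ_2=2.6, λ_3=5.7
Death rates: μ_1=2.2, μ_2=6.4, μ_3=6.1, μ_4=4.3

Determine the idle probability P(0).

Ratios P(n)/P(0) = (λ₀···λₙ₋₁)/(μ₁···μₙ):
P(1)/P(0) = (6.2)/(2.2) = 2.81818
P(2)/P(0) = (6.2×6.6)/(2.2×6.4) = 2.90625
P(3)/P(0) = (6.2×6.6×2.6)/(2.2×6.4×6.1) = 1.23873
P(4)/P(0) = (6.2×6.6×2.6×5.7)/(2.2×6.4×6.1×4.3) = 1.64204

Normalization: ∑ P(n) = 1
P(0) × (1.00000 + 2.81818 + 2.90625 + 1.23873 + 1.64204) = 1
P(0) × 9.6052 = 1
P(0) = 1/9.6052 = 0.1041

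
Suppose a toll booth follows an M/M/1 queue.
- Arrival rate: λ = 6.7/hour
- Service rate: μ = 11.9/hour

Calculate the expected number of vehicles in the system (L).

ρ = λ/μ = 6.7/11.9 = 0.5630
For M/M/1: L = λ/(μ-λ)
L = 6.7/(11.9-6.7) = 6.7/5.20
L = 1.2885 vehicles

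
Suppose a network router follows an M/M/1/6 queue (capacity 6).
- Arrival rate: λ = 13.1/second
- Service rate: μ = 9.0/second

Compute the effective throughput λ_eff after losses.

ρ = λ/μ = 13.1/9.0 = 1.455556
P₀ = (1-ρ)/(1-ρ^(K+1)) = (1-1.455556)/(1-1.455556^7) = -0.45556/-12.8421 = 0.03547
P_K = P₀×ρ^K = 0.03547 × 1.455556^6 = 0.03547 × 9.5098 = 0.3373
λ_eff = λ(1-P_K) = 13.1 × (1 - 0.33735) = 13.1 × 0.66265 = 8.6807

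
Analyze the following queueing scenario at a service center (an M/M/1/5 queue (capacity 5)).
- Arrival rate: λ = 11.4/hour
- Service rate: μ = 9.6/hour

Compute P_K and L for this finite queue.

ρ = λ/μ = 11.4/9.6 = 1.1875
P₀ = (1-ρ)/(1-ρ^(K+1)) = (1-1.1875)/(1-1.1875^6) = -0.1875/-1.8042 = 0.1039
P_K = P₀×ρ^K = 0.10393 × 1.1875^5 = 0.10393 × 2.3614 = 0.2454
Blocking probability P_5 = 0.2454 (24.54%)
L = ρ[1 - (K+1)ρ^K + Kρ^(K+1)] / [(1-ρ)(1-ρ^(K+1))]
L = 1.1875 × (1 - 6×2.36139 + 5×2.80415) / ((1 - 1.1875) × (1 - 2.80415)) = 2.9923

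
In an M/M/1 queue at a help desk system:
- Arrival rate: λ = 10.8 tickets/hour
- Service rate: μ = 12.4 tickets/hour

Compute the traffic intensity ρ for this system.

Server utilization: ρ = λ/μ
ρ = 10.8/12.4 = 0.8710
The server is busy 87.10% of the time.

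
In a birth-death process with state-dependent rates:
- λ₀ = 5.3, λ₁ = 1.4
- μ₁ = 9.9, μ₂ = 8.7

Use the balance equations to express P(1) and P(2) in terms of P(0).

Balance equations:
State 0: λ₀P₀ = μ₁P₁ → P₁ = (λ₀/μ₁)P₀ = (5.3/9.9)P₀ = 0.5354P₀
State 1: P₂ = (λ₀λ₁)/(μ₁μ₂)P₀ = (5.3×1.4)/(9.9×8.7)P₀ = 0.08615P₀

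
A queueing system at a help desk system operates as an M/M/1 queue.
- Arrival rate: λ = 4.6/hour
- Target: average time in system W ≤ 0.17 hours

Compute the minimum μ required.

For M/M/1: W = 1/(μ-λ)
Need W ≤ 0.17, so 1/(μ-λ) ≤ 0.17
μ - λ ≥ 1/0.17 = 5.8824
μ ≥ 4.6 + 5.8824 = 10.4824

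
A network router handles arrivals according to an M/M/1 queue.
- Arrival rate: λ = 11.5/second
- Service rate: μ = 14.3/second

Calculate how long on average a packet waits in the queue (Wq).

First, compute utilization: ρ = λ/μ = 11.5/14.3 = 0.8042
For M/M/1: Wq = λ/(μ(μ-λ))
Wq = 11.5/(14.3 × (14.3-11.5))
Wq = 11.5/(14.3 × 2.80)
Wq = 0.2872 seconds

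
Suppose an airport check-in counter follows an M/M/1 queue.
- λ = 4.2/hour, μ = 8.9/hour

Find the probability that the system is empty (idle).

ρ = λ/μ = 4.2/8.9 = 0.4719
P(0) = 1 - ρ = 1 - 0.4719 = 0.5281
The server is idle 52.81% of the time.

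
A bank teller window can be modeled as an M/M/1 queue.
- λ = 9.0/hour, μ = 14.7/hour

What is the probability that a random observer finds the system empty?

ρ = λ/μ = 9.0/14.7 = 0.6122
P(0) = 1 - ρ = 1 - 0.6122 = 0.3878
The server is idle 38.78% of the time.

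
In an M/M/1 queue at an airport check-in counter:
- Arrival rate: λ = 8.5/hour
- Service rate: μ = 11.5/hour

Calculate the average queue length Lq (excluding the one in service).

ρ = λ/μ = 8.5/11.5 = 0.7391
For M/M/1: Lq = λ²/(μ(μ-λ))
Lq = 72.25/(11.5 × 3.00)
Lq = 2.0942 passengers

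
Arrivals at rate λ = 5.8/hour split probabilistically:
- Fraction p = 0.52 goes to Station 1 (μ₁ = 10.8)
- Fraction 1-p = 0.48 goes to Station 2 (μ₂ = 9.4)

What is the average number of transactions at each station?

Effective rates: λ₁ = 5.8×0.52 = 3.016, λ₂ = 5.8×0.48 = 2.784
Station 1: ρ₁ = 3.016/10.8 = 0.2793, L₁ = ρ₁/(1-ρ₁) = 0.2793/(1-0.2793) = 0.3875
Station 2: ρ₂ = 2.784/9.4 = 0.29617, L₂ = ρ₂/(1-ρ₂) = 0.29617/(1-0.29617) = 0.4208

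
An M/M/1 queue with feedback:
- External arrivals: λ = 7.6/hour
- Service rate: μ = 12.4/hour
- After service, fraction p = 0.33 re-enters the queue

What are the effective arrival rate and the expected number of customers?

Effective arrival rate: λ_eff = λ/(1-p) = 7.6/(1-0.33) = 7.6/0.67 = 11.34328
ρ = λ_eff/μ = 11.34328/12.4 = 0.914781
L = ρ/(1-ρ) = 0.914781/(1-0.914781) = 10.7345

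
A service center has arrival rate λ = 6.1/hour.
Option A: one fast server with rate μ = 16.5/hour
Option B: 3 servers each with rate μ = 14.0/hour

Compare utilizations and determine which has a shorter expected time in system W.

Option A: single server μ = 16.5 (M/M/1)
  ρ_A = 6.1/16.5 = 0.3697
  W_A = 1/(μ-λ) = 1/(16.5-6.1) = 1/10.40 = 0.09615

Option B: 3 servers μ = 14.0 (M/M/3)
  ρ_B = λ/(cμ) = 6.1/(3×14.0) = 0.1452
  Offered load a = λ/μ = cρ = 6.1/14.0 = 0.4357
  P₀ = [ Σₙ₌₀^2 aⁿ/n! + a^3/(3!(1-ρ)) ]⁻¹
  Σ = a^0/0! + a^1/1! + a^2/2! = 1.0000 + 0.4357 + 0.09492 = 1.5306
  a^3/(3!(1-ρ)) = 0.08272/(6 × 0.8548) = 0.01613
  P₀ = 1/(1.5306 + 0.01613) = 0.6465
  Lq = P₀·a^3·ρ / (3!(1-ρ)²) = 0.64651 × 0.082719 × 0.14524 / (6 × 0.73062) = 0.001772
  Wq_B = Lq/λ = 0.001772/6.1 = 0.0002905
  W_B = Wq_B + 1/μ = 0.0002905 + 0.07143 = 0.07172

Since W_B = 0.07172 < W_A = 0.09615, Option B (multiple servers) has the shorter time in system.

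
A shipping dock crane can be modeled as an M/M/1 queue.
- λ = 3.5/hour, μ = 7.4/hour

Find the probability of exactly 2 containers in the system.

ρ = λ/μ = 3.5/7.4 = 0.4730
P(n) = (1-ρ)ρⁿ
P(2) = (1-0.4730) × 0.4730^2
P(2) = 0.5270 × 0.2237
P(2) = 0.1179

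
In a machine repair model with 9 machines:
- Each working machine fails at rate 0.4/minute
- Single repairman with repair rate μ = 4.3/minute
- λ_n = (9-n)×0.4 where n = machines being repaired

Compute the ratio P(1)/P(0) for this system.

P(1)/P(0) = ∏_{i=0}^{1-1} λ_i/μ_{i+1}
= (9-0)×0.4/4.3
= 0.8372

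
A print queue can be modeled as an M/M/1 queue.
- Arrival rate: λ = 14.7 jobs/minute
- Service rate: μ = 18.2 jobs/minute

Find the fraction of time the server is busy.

Server utilization: ρ = λ/μ
ρ = 14.7/18.2 = 0.8077
The server is busy 80.77% of the time.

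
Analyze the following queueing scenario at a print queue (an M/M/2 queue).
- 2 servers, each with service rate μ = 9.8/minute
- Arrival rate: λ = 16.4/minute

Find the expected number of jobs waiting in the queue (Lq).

Traffic intensity: ρ = λ/(cμ) = 16.4/(2×9.8) = 0.8367
Since ρ = 0.8367 < 1, system is stable.
Offered load a = λ/μ = cρ = 16.4/9.8 = 1.6735
P₀ = [ Σₙ₌₀^1 aⁿ/n! + a^2/(2!(1-ρ)) ]⁻¹
Σ = a^0/0! + a^1/1! = 1.0000 + 1.6735 = 2.6735
a^2/(2!(1-ρ)) = 2.80050/(2 × 0.163265) = 8.5765
P₀ = 1/(2.6735 + 8.5765) = 0.08889
Lq = P₀·a^2·ρ / (2!(1-ρ)²) = 0.0888889 × 2.80050 × 0.836735 / (2 × 0.0266556) = 3.9071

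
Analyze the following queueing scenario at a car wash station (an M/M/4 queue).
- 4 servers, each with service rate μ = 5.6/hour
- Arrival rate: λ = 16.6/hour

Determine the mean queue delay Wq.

Traffic intensity: ρ = λ/(cμ) = 16.6/(4×5.6) = 0.7411
Since ρ = 0.7411 < 1, system is stable.
Offered load a = λ/μ = cρ = 16.6/5.6 = 2.9643
P₀ = [ Σₙ₌₀^3 aⁿ/n! + a^4/(4!(1-ρ)) ]⁻¹
Σ = a^0/0! + a^1/1! + a^2/2! + a^3/3! = 1.0000 + 2.9643 + 4.3935 + 4.3412 = 12.6990
a^4/(4!(1-ρ)) = 77.2112/(24 × 0.258929) = 12.4248
P₀ = 1/(12.6990 + 12.4248) = 0.03980
Lq = P₀·a^4·ρ / (4!(1-ρ)²) = 0.039803 × 77.2112 × 0.74107 / (24 × 0.067044) = 1.4154
Wq = Lq/λ = 1.4154/16.6 = 0.08527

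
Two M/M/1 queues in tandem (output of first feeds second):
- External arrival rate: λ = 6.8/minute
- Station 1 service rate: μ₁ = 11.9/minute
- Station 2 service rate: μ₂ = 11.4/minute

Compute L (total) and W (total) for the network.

By Jackson's theorem, each station behaves as independent M/M/1.
Station 1: ρ₁ = 6.8/11.9 = 0.5714, L₁ = ρ₁/(1-ρ₁) = λ/(μ₁-λ) = 6.8/5.10 = 1.3333
Station 2: ρ₂ = 6.8/11.4 = 0.5965, L₂ = ρ₂/(1-ρ₂) = λ/(μ₂-λ) = 6.8/4.60 = 1.4783
Total: L = L₁ + L₂ = 1.3333 + 1.4783 = 2.8116
W = L/λ = 2.8116/6.8 = 0.4135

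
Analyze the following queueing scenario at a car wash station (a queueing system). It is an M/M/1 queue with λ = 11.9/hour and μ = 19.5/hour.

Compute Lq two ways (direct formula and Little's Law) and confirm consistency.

Method 1 (direct): Lq = λ²/(μ(μ-λ)) = 141.61/(19.5 × 7.60) = 0.9555

Method 2 (Little's Law):
W = 1/(μ-λ) = 1/7.60 = 0.131579
Wq = W - 1/μ = 0.131579 - 0.0512821 = 0.080297
Lq = λWq = 11.9 × 0.080297 = 0.9555 ✔ (matches Method 1)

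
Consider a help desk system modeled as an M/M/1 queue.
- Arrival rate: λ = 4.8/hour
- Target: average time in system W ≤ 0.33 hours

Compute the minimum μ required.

For M/M/1: W = 1/(μ-λ)
Need W ≤ 0.33, so 1/(μ-λ) ≤ 0.33
μ - λ ≥ 1/0.33 = 3.0303
μ ≥ 4.8 + 3.0303 = 7.8303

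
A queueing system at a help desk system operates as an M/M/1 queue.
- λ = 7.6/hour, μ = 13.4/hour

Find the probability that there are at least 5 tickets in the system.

ρ = λ/μ = 7.6/13.4 = 0.56716
P(N ≥ n) = ρⁿ
P(N ≥ 5) = 0.56716^5
P(N ≥ 5) = 0.05869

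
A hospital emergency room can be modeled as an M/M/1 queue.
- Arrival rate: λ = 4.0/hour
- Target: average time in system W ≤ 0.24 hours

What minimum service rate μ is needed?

For M/M/1: W = 1/(μ-λ)
Need W ≤ 0.24, so 1/(μ-λ) ≤ 0.24
μ - λ ≥ 1/0.24 = 4.1667
μ ≥ 4.0 + 4.1667 = 8.1667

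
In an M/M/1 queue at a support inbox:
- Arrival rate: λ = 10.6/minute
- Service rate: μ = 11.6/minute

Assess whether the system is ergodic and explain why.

Stability requires ρ = λ/(cμ) < 1
ρ = 10.6/(1 × 11.6) = 10.6/11.60 = 0.9138
Since 0.9138 < 1, the system is STABLE.
The server is busy 91.38% of the time.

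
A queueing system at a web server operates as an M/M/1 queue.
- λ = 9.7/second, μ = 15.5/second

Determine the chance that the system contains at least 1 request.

ρ = λ/μ = 9.7/15.5 = 0.6258
P(N ≥ n) = ρⁿ
P(N ≥ 1) = 0.6258^1
P(N ≥ 1) = 0.6258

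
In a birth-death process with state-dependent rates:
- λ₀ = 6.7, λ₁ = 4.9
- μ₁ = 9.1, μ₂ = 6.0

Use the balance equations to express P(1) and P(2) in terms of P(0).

Balance equations:
State 0: λ₀P₀ = μ₁P₁ → P₁ = (λ₀/μ₁)P₀ = (6.7/9.1)P₀ = 0.7363P₀
State 1: P₂ = (λ₀λ₁)/(μ₁μ₂)P₀ = (6.7×4.9)/(9.1×6.0)P₀ = 0.6013P₀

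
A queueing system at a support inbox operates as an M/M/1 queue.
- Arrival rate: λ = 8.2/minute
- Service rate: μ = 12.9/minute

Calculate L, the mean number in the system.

ρ = λ/μ = 8.2/12.9 = 0.6357
For M/M/1: L = λ/(μ-λ)
L = 8.2/(12.9-8.2) = 8.2/4.70
L = 1.7447 emails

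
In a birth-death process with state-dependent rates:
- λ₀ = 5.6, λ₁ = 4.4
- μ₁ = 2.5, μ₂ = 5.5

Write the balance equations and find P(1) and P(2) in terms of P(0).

Balance equations:
State 0: λ₀P₀ = μ₁P₁ → P₁ = (λ₀/μ₁)P₀ = (5.6/2.5)P₀ = 2.2400P₀
State 1: P₂ = (λ₀λ₁)/(μ₁μ₂)P₀ = (5.6×4.4)/(2.5×5.5)P₀ = 1.7920P₀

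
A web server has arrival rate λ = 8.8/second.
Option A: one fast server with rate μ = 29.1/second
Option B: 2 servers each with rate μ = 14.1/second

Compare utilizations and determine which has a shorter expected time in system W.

Option A: single server μ = 29.1 (M/M/1)
  ρ_A = 8.8/29.1 = 0.3024
  W_A = 1/(μ-λ) = 1/(29.1-8.8) = 1/20.30 = 0.04926

Option B: 2 servers μ = 14.1 (M/M/2)
  ρ_B = λ/(cμ) = 8.8/(2×14.1) = 0.3121
  Offered load a = λ/μ = cρ = 8.8/14.1 = 0.6241
  P₀ = [ Σₙ₌₀^1 aⁿ/n! + a^2/(2!(1-ρ)) ]⁻¹
  Σ = a^0/0! + a^1/1! = 1.0000 + 0.6241 = 1.6241
  a^2/(2!(1-ρ)) = 0.3895/(2 × 0.6879) = 0.2831
  P₀ = 1/(1.6241 + 0.2831) = 0.5243
  Lq = P₀·a^2·ρ / (2!(1-ρ)²) = 0.5243 × 0.3895 × 0.3121 / (2 × 0.4733) = 0.06733
  Wq_B = Lq/λ = 0.06733/8.8 = 0.007651
  W_B = Wq_B + 1/μ = 0.007651 + 0.07092 = 0.07857

Since W_A = 0.04926 < W_B = 0.07857, Option A (single fast server) has the shorter time in system.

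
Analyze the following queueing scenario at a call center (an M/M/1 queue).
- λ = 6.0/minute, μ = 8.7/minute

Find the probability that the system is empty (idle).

ρ = λ/μ = 6.0/8.7 = 0.6897
P(0) = 1 - ρ = 1 - 0.6897 = 0.3103
The server is idle 31.03% of the time.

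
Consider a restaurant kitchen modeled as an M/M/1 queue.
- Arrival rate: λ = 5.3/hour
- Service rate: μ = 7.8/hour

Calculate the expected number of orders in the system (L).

ρ = λ/μ = 5.3/7.8 = 0.6795
For M/M/1: L = λ/(μ-λ)
L = 5.3/(7.8-5.3) = 5.3/2.50
L = 2.1200 orders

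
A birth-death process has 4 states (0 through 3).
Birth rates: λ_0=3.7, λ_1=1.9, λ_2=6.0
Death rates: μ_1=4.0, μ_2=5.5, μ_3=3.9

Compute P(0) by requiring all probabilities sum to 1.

Ratios P(n)/P(0) = (λ₀···λₙ₋₁)/(μ₁···μₙ):
P(1)/P(0) = (3.7)/(4.0) = 0.92500
P(2)/P(0) = (3.7×1.9)/(4.0×5.5) = 0.31955
P(3)/P(0) = (3.7×1.9×6.0)/(4.0×5.5×3.9) = 0.49161

Normalization: ∑ P(n) = 1
P(0) × (1.0000 + 0.92500 + 0.31955 + 0.49161) = 1
P(0) × 2.7362 = 1
P(0) = 1/2.7362 = 0.3655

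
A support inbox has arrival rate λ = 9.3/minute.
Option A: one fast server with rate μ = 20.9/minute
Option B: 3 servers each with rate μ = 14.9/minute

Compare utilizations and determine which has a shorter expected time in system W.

Option A: single server μ = 20.9 (M/M/1)
  ρ_A = 9.3/20.9 = 0.4450
  W_A = 1/(μ-λ) = 1/(20.9-9.3) = 1/11.60 = 0.08621

Option B: 3 servers μ = 14.9 (M/M/3)
  ρ_B = λ/(cμ) = 9.3/(3×14.9) = 0.2081
  Offered load a = λ/μ = cρ = 9.3/14.9 = 0.6242
  P₀ = [ Σₙ₌₀^2 aⁿ/n! + a^3/(3!(1-ρ)) ]⁻¹
  Σ = a^0/0! + a^1/1! + a^2/2! = 1.000000 + 0.6241611 + 0.1947885 = 1.8189
  a^3/(3!(1-ρ)) = 0.24316/(6 × 0.79195) = 0.05117
  P₀ = 1/(1.8189 + 0.05117) = 0.5347
  Lq = P₀·a^3·ρ / (3!(1-ρ)²) = 0.53472 × 0.24316 × 0.20805 / (6 × 0.62718) = 0.007189
  Wq_B = Lq/λ = 0.0071887/9.3 = 0.00077298
  W_B = Wq_B + 1/μ = 0.00077298 + 0.067114 = 0.06789

Since W_B = 0.06789 < W_A = 0.08621, Option B (multiple servers) has the shorter time in system.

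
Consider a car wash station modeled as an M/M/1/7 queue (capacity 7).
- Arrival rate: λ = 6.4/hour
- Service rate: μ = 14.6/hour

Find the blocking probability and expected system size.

ρ = λ/μ = 6.4/14.6 = 0.43836
P₀ = (1-ρ)/(1-ρ^(K+1)) = (1-0.43836)/(1-0.43836^8) = 0.5616/0.9986 = 0.5624
P_K = P₀×ρ^K = 0.5624 × 0.43836^7 = 0.5624 × 0.003110 = 0.001749
Blocking probability P_7 = 0.001749 (0.17%)
L = ρ[1 - (K+1)ρ^K + Kρ^(K+1)] / [(1-ρ)(1-ρ^(K+1))]
L = 0.43836 × (1 - 8×0.003110 + 7×0.001363) / ((1 - 0.43836) × (1 - 0.001363)) = 0.7696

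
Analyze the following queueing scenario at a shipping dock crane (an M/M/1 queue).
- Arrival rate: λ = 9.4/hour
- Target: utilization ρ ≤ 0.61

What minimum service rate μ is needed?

ρ = λ/μ, so μ = λ/ρ
μ ≥ 9.4/0.61 = 15.4098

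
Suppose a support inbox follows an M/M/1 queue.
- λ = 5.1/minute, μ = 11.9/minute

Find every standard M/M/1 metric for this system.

Step 1: ρ = λ/μ = 5.1/11.9 = 0.4286
Step 2: L = λ/(μ-λ) = 5.1/6.80 = 0.7500
Step 3: Lq = λ²/(μ(μ-λ)) = 26.01/(11.9×6.80) = 0.3214
Step 4: W = 1/(μ-λ) = 1/6.80 = 0.14706
Step 5: Wq = λ/(μ(μ-λ)) = 5.1/(11.9×6.80) = 0.06303
Step 6: P(0) = 1-ρ = 0.5714
Verify: L = λW = 5.1×0.14706 = 0.7500 ✔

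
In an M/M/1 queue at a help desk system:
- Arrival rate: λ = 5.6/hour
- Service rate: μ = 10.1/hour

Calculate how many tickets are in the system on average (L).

ρ = λ/μ = 5.6/10.1 = 0.5545
For M/M/1: L = λ/(μ-λ)
L = 5.6/(10.1-5.6) = 5.6/4.50
L = 1.2444 tickets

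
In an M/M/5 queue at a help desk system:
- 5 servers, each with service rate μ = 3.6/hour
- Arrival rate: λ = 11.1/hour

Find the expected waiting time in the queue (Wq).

Traffic intensity: ρ = λ/(cμ) = 11.1/(5×3.6) = 0.6167
Since ρ = 0.6167 < 1, system is stable.
Offered load a = λ/μ = cρ = 11.1/3.6 = 3.0833
P₀ = [ Σₙ₌₀^4 aⁿ/n! + a^5/(5!(1-ρ)) ]⁻¹
Σ = a^0/0! + a^1/1! + a^2/2! + a^3/3! + a^4/4! = 1.0000 + 3.0833 + 4.7535 + 4.8855 + 3.7659 = 17.4882
a^5/(5!(1-ρ)) = 278.6778/(120 × 0.383333) = 6.0582
P₀ = 1/(17.4882 + 6.0582) = 0.04247
Lq = P₀·a^5·ρ / (5!(1-ρ)²) = 0.042469 × 278.6778 × 0.61667 / (120 × 0.14694) = 0.4139
Wq = Lq/λ = 0.4139/11.1 = 0.03729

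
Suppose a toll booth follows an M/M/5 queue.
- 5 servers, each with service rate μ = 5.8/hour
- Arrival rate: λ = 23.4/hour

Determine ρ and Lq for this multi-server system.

Traffic intensity: ρ = λ/(cμ) = 23.4/(5×5.8) = 0.8069
Since ρ = 0.8069 < 1, system is stable.
Offered load a = λ/μ = cρ = 23.4/5.8 = 4.0345
P₀ = [ Σₙ₌₀^4 aⁿ/n! + a^5/(5!(1-ρ)) ]⁻¹
Σ = a^0/0! + a^1/1! + a^2/2! + a^3/3! + a^4/4! = 1.0000 + 4.0345 + 8.1385 + 10.9449 + 11.0393 = 35.1572
a^5/(5!(1-ρ)) = 1068.9055/(120 × 0.1931034) = 46.1284
P₀ = 1/(35.1572 + 46.1284) = 0.01230
Lq = P₀·a^5·ρ / (5!(1-ρ)²) = 0.0123023 × 1068.9055 × 0.806897 / (120 × 0.0372889) = 2.3713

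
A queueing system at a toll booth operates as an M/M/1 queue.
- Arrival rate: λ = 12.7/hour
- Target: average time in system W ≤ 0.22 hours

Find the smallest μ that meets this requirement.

For M/M/1: W = 1/(μ-λ)
Need W ≤ 0.22, so 1/(μ-λ) ≤ 0.22
μ - λ ≥ 1/0.22 = 4.5455
μ ≥ 12.7 + 4.5455 = 17.2455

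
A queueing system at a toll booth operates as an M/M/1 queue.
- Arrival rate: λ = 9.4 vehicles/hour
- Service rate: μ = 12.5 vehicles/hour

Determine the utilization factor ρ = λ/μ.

Server utilization: ρ = λ/μ
ρ = 9.4/12.5 = 0.7520
The server is busy 75.20% of the time.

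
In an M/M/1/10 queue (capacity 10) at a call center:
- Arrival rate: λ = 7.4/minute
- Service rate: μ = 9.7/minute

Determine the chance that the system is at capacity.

ρ = λ/μ = 7.4/9.7 = 0.76289
P₀ = (1-ρ)/(1-ρ^(K+1)) = (1-0.76289)/(1-0.76289^11) = 0.2371/0.9491 = 0.2498
P_K = P₀×ρ^K = 0.2498 × 0.76289^10 = 0.2498 × 0.06678 = 0.01668
Blocking probability = 1.67%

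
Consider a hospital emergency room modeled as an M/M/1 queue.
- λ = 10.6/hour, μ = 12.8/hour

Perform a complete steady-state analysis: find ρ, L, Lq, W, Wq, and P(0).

Step 1: ρ = λ/μ = 10.6/12.8 = 0.8281
Step 2: L = λ/(μ-λ) = 10.6/2.20 = 4.8182
Step 3: Lq = λ²/(μ(μ-λ)) = 112.36/(12.8×2.20) = 3.9901
Step 4: W = 1/(μ-λ) = 1/2.20 = 0.45455
Step 5: Wq = λ/(μ(μ-λ)) = 10.6/(12.8×2.20) = 0.3764
Step 6: P(0) = 1-ρ = 0.1719
Verify: L = λW = 10.6×0.45455 = 4.8182 ✔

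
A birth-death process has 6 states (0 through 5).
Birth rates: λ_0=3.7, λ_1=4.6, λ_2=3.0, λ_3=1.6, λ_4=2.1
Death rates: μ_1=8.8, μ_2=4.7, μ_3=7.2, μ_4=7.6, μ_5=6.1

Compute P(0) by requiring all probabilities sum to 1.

Ratios P(n)/P(0) = (λ₀···λₙ₋₁)/(μ₁···μₙ):
P(1)/P(0) = (3.7)/(8.8) = 0.420455
P(2)/P(0) = (3.7×4.6)/(8.8×4.7) = 0.411509
P(3)/P(0) = (3.7×4.6×3.0)/(8.8×4.7×7.2) = 0.171462
P(4)/P(0) = (3.7×4.6×3.0×1.6)/(8.8×4.7×7.2×7.6) = 0.0360973
P(5)/P(0) = (3.7×4.6×3.0×1.6×2.1)/(8.8×4.7×7.2×7.6×6.1) = 0.0124269

Normalization: ∑ P(n) = 1
P(0) × (1.00000 + 0.420455 + 0.411509 + 0.171462 + 0.0360973 + 0.0124269) = 1
P(0) × 2.05195 = 1
P(0) = 1/2.05195 = 0.4873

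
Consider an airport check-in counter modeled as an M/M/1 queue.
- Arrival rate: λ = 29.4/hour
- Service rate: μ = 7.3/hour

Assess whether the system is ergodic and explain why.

Stability requires ρ = λ/(cμ) < 1
ρ = 29.4/(1 × 7.3) = 29.4/7.30 = 4.0274
Since 4.0274 ≥ 1, the system is UNSTABLE.
Queue grows without bound. Need μ > λ = 29.4.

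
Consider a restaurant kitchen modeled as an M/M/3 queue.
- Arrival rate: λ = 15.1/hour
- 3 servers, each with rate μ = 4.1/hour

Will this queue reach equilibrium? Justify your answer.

Stability requires ρ = λ/(cμ) < 1
ρ = 15.1/(3 × 4.1) = 15.1/12.30 = 1.2276
Since 1.2276 ≥ 1, the system is UNSTABLE.
Need c > λ/μ = 15.1/4.1 = 3.68.
Minimum servers needed: c = 4.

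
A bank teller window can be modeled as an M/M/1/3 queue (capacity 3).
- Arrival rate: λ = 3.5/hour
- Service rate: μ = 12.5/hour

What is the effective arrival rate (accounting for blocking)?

ρ = λ/μ = 3.5/12.5 = 0.2800
P₀ = (1-ρ)/(1-ρ^(K+1)) = (1-0.2800)/(1-0.2800^4) = 0.72000/0.99385 = 0.7245
P_K = P₀×ρ^K = 0.7245 × 0.2800^3 = 0.7245 × 0.02195 = 0.01590
λ_eff = λ(1-P_K) = 3.5 × (1 - 0.015903) = 3.5 × 0.984097 = 3.4443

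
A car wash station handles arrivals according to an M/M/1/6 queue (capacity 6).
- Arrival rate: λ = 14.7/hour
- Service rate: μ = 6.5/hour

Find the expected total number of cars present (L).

ρ = λ/μ = 14.7/6.5 = 2.26154
P₀ = (1-ρ)/(1-ρ^(K+1)) = (1-2.26154)/(1-2.26154^7) = -1.2615/-301.5728 = 0.004183
P_K = P₀×ρ^K = 0.0041832 × 2.26154^6 = 0.0041832 × 133.7906 = 0.5597
L = ρ[1 - (K+1)ρ^K + Kρ^(K+1)] / [(1-ρ)(1-ρ^(K+1))]
L = 2.26154 × (1 - 7×133.7906 + 6×302.5728) / ((1 - 2.26154) × (1 - 302.5728)) = 5.2305 cars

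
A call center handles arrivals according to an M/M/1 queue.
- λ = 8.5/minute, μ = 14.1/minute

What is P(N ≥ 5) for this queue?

ρ = λ/μ = 8.5/14.1 = 0.60284
P(N ≥ n) = ρⁿ
P(N ≥ 5) = 0.60284^5
P(N ≥ 5) = 0.07962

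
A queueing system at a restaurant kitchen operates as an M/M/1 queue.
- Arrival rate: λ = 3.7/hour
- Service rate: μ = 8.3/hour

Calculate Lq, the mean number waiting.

ρ = λ/μ = 3.7/8.3 = 0.4458
For M/M/1: Lq = λ²/(μ(μ-λ))
Lq = 13.69/(8.3 × 4.60)
Lq = 0.3586 orders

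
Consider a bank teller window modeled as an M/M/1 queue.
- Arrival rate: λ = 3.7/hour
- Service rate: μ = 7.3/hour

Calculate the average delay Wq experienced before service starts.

First, compute utilization: ρ = λ/μ = 3.7/7.3 = 0.5068
For M/M/1: Wq = λ/(μ(μ-λ))
Wq = 3.7/(7.3 × (7.3-3.7))
Wq = 3.7/(7.3 × 3.60)
Wq = 0.1408 hours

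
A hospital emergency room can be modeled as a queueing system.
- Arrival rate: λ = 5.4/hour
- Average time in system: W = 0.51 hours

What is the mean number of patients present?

Little's Law: L = λW
L = 5.4 × 0.51 = 2.7540 patients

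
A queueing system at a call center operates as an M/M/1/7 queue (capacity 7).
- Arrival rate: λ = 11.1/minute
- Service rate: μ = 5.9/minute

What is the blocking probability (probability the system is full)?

ρ = λ/μ = 11.1/5.9 = 1.8814
P₀ = (1-ρ)/(1-ρ^(K+1)) = (1-1.8814)/(1-1.8814^8) = -0.8814/-155.9817 = 0.005651
P_K = P₀×ρ^K = 0.005651 × 1.8814^7 = 0.005651 × 83.4388 = 0.4715
Blocking probability = 47.15%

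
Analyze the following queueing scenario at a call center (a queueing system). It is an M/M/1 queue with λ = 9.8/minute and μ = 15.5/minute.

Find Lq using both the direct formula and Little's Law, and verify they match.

Method 1 (direct): Lq = λ²/(μ(μ-λ)) = 96.04/(15.5 × 5.70) = 1.0870

Method 2 (Little's Law):
W = 1/(μ-λ) = 1/5.70 = 0.17544
Wq = W - 1/μ = 0.17544 - 0.064516 = 0.11092
Lq = λWq = 9.8 × 0.11092 = 1.0870 ✔ (matches Method 1)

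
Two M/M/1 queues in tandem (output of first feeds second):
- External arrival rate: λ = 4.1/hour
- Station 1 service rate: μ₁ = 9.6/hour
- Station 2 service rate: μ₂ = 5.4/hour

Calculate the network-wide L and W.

By Jackson's theorem, each station behaves as independent M/M/1.
Station 1: ρ₁ = 4.1/9.6 = 0.4271, L₁ = ρ₁/(1-ρ₁) = λ/(μ₁-λ) = 4.1/5.50 = 0.7455
Station 2: ρ₂ = 4.1/5.4 = 0.7593, L₂ = ρ₂/(1-ρ₂) = λ/(μ₂-λ) = 4.1/1.30 = 3.1538
Total: L = L₁ + L₂ = 0.7455 + 3.1538 = 3.8993
W = L/λ = 3.8993/4.1 = 0.9510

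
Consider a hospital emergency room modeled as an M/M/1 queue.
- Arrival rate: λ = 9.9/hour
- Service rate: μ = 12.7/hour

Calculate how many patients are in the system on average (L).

ρ = λ/μ = 9.9/12.7 = 0.7795
For M/M/1: L = λ/(μ-λ)
L = 9.9/(12.7-9.9) = 9.9/2.80
L = 3.5357 patients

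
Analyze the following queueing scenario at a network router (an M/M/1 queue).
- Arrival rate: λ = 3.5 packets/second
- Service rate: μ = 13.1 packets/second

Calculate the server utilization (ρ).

Server utilization: ρ = λ/μ
ρ = 3.5/13.1 = 0.2672
The server is busy 26.72% of the time.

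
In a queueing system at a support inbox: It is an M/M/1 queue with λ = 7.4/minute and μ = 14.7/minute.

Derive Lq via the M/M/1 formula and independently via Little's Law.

Method 1 (direct): Lq = λ²/(μ(μ-λ)) = 54.76/(14.7 × 7.30) = 0.5103

Method 2 (Little's Law):
W = 1/(μ-λ) = 1/7.30 = 0.13699
Wq = W - 1/μ = 0.13699 - 0.068027 = 0.06896
Lq = λWq = 7.4 × 0.06896 = 0.5103 ✔ (matches Method 1)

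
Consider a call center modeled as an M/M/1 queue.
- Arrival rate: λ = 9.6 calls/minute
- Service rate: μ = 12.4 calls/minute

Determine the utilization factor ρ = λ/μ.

Server utilization: ρ = λ/μ
ρ = 9.6/12.4 = 0.7742
The server is busy 77.42% of the time.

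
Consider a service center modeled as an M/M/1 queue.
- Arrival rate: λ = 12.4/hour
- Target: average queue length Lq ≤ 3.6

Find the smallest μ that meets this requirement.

For M/M/1: Lq = λ²/(μ(μ-λ))
Need Lq ≤ 3.6, i.e. μ(μ-λ) ≥ λ²/3.6
μ² - 12.4μ - 153.76/3.6 ≥ 0  →  μ² - 12.4μ - 42.7111 ≥ 0
Quadratic formula (positive root): μ = [λ + √(λ² + 4×42.7111)]/2
Discriminant: 153.76 + 4×42.7111 = 324.6044, √324.6044 = 18.0168
μ ≥ (12.4 + 18.0168)/2 = 15.2084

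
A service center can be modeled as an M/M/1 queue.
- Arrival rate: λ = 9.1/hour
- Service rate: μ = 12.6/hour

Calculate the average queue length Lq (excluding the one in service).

ρ = λ/μ = 9.1/12.6 = 0.7222
For M/M/1: Lq = λ²/(μ(μ-λ))
Lq = 82.81/(12.6 × 3.50)
Lq = 1.8778 customers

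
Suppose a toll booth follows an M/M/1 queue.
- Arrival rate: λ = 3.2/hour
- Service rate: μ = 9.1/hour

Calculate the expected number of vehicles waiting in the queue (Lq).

ρ = λ/μ = 3.2/9.1 = 0.3516
For M/M/1: Lq = λ²/(μ(μ-λ))
Lq = 10.24/(9.1 × 5.90)
Lq = 0.1907 vehicles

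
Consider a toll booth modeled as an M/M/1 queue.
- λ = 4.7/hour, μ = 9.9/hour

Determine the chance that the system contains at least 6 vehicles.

ρ = λ/μ = 4.7/9.9 = 0.47475
P(N ≥ n) = ρⁿ
P(N ≥ 6) = 0.47475^6
P(N ≥ 6) = 0.01145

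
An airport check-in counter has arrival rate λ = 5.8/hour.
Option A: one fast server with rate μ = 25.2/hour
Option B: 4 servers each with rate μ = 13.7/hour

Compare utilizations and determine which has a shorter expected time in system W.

Option A: single server μ = 25.2 (M/M/1)
  ρ_A = 5.8/25.2 = 0.2302
  W_A = 1/(μ-λ) = 1/(25.2-5.8) = 1/19.40 = 0.05155

Option B: 4 servers μ = 13.7 (M/M/4)
  ρ_B = λ/(cμ) = 5.8/(4×13.7) = 0.1058
  Offered load a = λ/μ = cρ = 5.8/13.7 = 0.4234
  P₀ = [ Σₙ₌₀^3 aⁿ/n! + a^4/(4!(1-ρ)) ]⁻¹
  Σ = a^0/0! + a^1/1! + a^2/2! + a^3/3! = 1.0000 + 0.42336 + 0.089616 + 0.012647 = 1.5256
  a^4/(4!(1-ρ)) = 0.03212/(24 × 0.8942) = 0.001497
  P₀ = 1/(1.5256 + 0.001497) = 0.6548
  Lq = P₀·a^4·ρ / (4!(1-ρ)²) = 0.6548 × 0.03212 × 0.1058 / (24 × 0.7995) = 0.0001160
  Wq_B = Lq/λ = 0.0001160/5.8 = 0.00002000
  W_B = Wq_B + 1/μ = 0.00002000 + 0.07299 = 0.07301

Since W_A = 0.05155 < W_B = 0.07301, Option A (single fast server) has the shorter time in system.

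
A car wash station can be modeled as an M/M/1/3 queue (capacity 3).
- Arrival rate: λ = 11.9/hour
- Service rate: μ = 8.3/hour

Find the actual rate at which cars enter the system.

ρ = λ/μ = 11.9/8.3 = 1.43373
P₀ = (1-ρ)/(1-ρ^(K+1)) = (1-1.43373)/(1-1.43373^4) = -0.4337/-3.2254 = 0.1345
P_K = P₀×ρ^K = 0.13447 × 1.43373^3 = 0.13447 × 2.9471 = 0.3963
λ_eff = λ(1-P_K) = 11.9 × (1 - 0.39631) = 11.9 × 0.60369 = 7.1839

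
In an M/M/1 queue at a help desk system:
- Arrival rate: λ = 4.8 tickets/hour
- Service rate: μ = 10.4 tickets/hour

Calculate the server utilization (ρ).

Server utilization: ρ = λ/μ
ρ = 4.8/10.4 = 0.4615
The server is busy 46.15% of the time.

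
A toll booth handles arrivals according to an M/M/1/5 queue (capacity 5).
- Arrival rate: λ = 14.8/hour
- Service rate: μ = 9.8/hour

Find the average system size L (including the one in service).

ρ = λ/μ = 14.8/9.8 = 1.510204
P₀ = (1-ρ)/(1-ρ^(K+1)) = (1-1.510204)/(1-1.510204^6) = -0.5102/-10.8635 = 0.04696
P_K = P₀×ρ^K = 0.04696 × 1.510204^5 = 0.04696 × 7.8556 = 0.3689
L = ρ[1 - (K+1)ρ^K + Kρ^(K+1)] / [(1-ρ)(1-ρ^(K+1))]
L = 1.510204 × (1 - 6×7.85558 + 5×11.8635) / ((1 - 1.510204) × (1 - 11.8635)) = 3.5923 vehicles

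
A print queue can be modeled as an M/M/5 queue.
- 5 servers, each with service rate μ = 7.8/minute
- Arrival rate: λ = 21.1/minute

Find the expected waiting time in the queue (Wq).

Traffic intensity: ρ = λ/(cμ) = 21.1/(5×7.8) = 0.5410
Since ρ = 0.5410 < 1, system is stable.
Offered load a = λ/μ = cρ = 21.1/7.8 = 2.7051
P₀ = [ Σₙ₌₀^4 aⁿ/n! + a^5/(5!(1-ρ)) ]⁻¹
Σ = a^0/0! + a^1/1! + a^2/2! + a^3/3! + a^4/4! = 1.0000 + 2.7051 + 3.6589 + 3.2992 + 2.2312 = 12.8944
a^5/(5!(1-ρ)) = 144.8569/(120 × 0.45897) = 2.6301
P₀ = 1/(12.8944 + 2.6301) = 0.06441
Lq = P₀·a^5·ρ / (5!(1-ρ)²) = 0.064414 × 144.8569 × 0.54103 / (120 × 0.21066) = 0.1997
Wq = Lq/λ = 0.199701/21.1 = 0.009465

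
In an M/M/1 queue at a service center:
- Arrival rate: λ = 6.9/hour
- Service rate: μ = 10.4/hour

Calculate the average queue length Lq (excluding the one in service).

ρ = λ/μ = 6.9/10.4 = 0.6635
For M/M/1: Lq = λ²/(μ(μ-λ))
Lq = 47.61/(10.4 × 3.50)
Lq = 1.3080 customers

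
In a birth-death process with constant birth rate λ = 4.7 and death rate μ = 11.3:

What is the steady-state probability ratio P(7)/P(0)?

For constant rates: P(n)/P(0) = (λ/μ)^n
P(7)/P(0) = (4.7/11.3)^7 = 0.41593^7 = 0.002153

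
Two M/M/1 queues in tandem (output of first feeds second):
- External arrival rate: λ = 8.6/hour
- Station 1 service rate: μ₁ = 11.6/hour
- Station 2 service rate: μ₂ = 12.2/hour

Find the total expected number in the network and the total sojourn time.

By Jackson's theorem, each station behaves as independent M/M/1.
Station 1: ρ₁ = 8.6/11.6 = 0.7414, L₁ = ρ₁/(1-ρ₁) = λ/(μ₁-λ) = 8.6/3.00 = 2.8667
Station 2: ρ₂ = 8.6/12.2 = 0.7049, L₂ = ρ₂/(1-ρ₂) = λ/(μ₂-λ) = 8.6/3.60 = 2.3889
Total: L = L₁ + L₂ = 2.8667 + 2.3889 = 5.2556
W = L/λ = 5.2556/8.6 = 0.6111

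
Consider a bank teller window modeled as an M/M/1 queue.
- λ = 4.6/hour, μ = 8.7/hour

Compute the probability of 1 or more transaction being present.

ρ = λ/μ = 4.6/8.7 = 0.5287
P(N ≥ n) = ρⁿ
P(N ≥ 1) = 0.5287^1
P(N ≥ 1) = 0.5287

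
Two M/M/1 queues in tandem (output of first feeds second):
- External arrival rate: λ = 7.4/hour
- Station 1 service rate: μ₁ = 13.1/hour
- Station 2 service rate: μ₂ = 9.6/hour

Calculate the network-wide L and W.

By Jackson's theorem, each station behaves as independent M/M/1.
Station 1: ρ₁ = 7.4/13.1 = 0.5649, L₁ = ρ₁/(1-ρ₁) = λ/(μ₁-λ) = 7.4/5.70 = 1.29825
Station 2: ρ₂ = 7.4/9.6 = 0.7708, L₂ = ρ₂/(1-ρ₂) = λ/(μ₂-λ) = 7.4/2.20 = 3.36364
Total: L = L₁ + L₂ = 1.29825 + 3.36364 = 4.6619
W = L/λ = 4.6619/7.4 = 0.6300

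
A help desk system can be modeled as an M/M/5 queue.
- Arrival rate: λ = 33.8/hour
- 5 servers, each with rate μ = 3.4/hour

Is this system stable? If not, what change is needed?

Stability requires ρ = λ/(cμ) < 1
ρ = 33.8/(5 × 3.4) = 33.8/17.00 = 1.9882
Since 1.9882 ≥ 1, the system is UNSTABLE.
Need c > λ/μ = 33.8/3.4 = 9.94.
Minimum servers needed: c = 10.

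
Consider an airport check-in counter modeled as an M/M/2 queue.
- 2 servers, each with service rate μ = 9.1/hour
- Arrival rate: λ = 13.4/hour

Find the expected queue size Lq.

Traffic intensity: ρ = λ/(cμ) = 13.4/(2×9.1) = 0.7363
Since ρ = 0.7363 < 1, system is stable.
Offered load a = λ/μ = cρ = 13.4/9.1 = 1.4725
P₀ = [ Σₙ₌₀^1 aⁿ/n! + a^2/(2!(1-ρ)) ]⁻¹
Σ = a^0/0! + a^1/1! = 1.0000 + 1.4725 = 2.4725
a^2/(2!(1-ρ)) = 2.16834/(2 × 0.263736) = 4.1108
P₀ = 1/(2.4725 + 4.1108) = 0.1519
Lq = P₀·a^2·ρ / (2!(1-ρ)²) = 0.1519 × 2.1683 × 0.7363 / (2 × 0.06956) = 1.7432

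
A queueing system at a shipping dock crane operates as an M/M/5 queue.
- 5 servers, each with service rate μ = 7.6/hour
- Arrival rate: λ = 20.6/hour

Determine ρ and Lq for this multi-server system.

Traffic intensity: ρ = λ/(cμ) = 20.6/(5×7.6) = 0.5421
Since ρ = 0.5421 < 1, system is stable.
Offered load a = λ/μ = cρ = 20.6/7.6 = 2.7105
P₀ = [ Σₙ₌₀^4 aⁿ/n! + a^5/(5!(1-ρ)) ]⁻¹
Σ = a^0/0! + a^1/1! + a^2/2! + a^3/3! + a^4/4! = 1.0000 + 2.7105 + 3.6735 + 3.3190 + 2.2491 = 12.9521
a^5/(5!(1-ρ)) = 146.3080/(120 × 0.4579) = 2.6627
P₀ = 1/(12.9521 + 2.6627) = 0.06404
Lq = P₀·a^5·ρ / (5!(1-ρ)²) = 0.064042 × 146.3080 × 0.54211 / (120 × 0.20967) = 0.2019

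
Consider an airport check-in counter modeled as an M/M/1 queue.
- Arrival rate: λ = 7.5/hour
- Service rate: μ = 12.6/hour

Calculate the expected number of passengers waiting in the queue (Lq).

ρ = λ/μ = 7.5/12.6 = 0.5952
For M/M/1: Lq = λ²/(μ(μ-λ))
Lq = 56.25/(12.6 × 5.10)
Lq = 0.8754 passengers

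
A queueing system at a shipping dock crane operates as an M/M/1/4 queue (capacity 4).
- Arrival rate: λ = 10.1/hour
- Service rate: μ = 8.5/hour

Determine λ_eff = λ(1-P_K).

ρ = λ/μ = 10.1/8.5 = 1.18824
P₀ = (1-ρ)/(1-ρ^(K+1)) = (1-1.18824)/(1-1.18824^5) = -0.1882/-1.3688 = 0.1375
P_K = P₀×ρ^K = 0.13753 × 1.18824^4 = 0.13753 × 1.9935 = 0.2742
λ_eff = λ(1-P_K) = 10.1 × (1 - 0.27416) = 10.1 × 0.72584 = 7.3310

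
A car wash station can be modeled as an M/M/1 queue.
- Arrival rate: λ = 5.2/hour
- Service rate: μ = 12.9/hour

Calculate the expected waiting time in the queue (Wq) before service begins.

First, compute utilization: ρ = λ/μ = 5.2/12.9 = 0.4031
For M/M/1: Wq = λ/(μ(μ-λ))
Wq = 5.2/(12.9 × (12.9-5.2))
Wq = 5.2/(12.9 × 7.70)
Wq = 0.05235 hours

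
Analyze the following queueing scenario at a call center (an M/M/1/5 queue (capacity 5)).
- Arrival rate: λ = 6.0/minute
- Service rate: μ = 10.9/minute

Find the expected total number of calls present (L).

ρ = λ/μ = 6.0/10.9 = 0.55046
P₀ = (1-ρ)/(1-ρ^(K+1)) = (1-0.55046)/(1-0.55046^6) = 0.4495/0.9722 = 0.4624
P_K = P₀×ρ^K = 0.4624 × 0.55046^5 = 0.4624 × 0.05054 = 0.02337
L = ρ[1 - (K+1)ρ^K + Kρ^(K+1)] / [(1-ρ)(1-ρ^(K+1))]
L = 0.55046 × (1 - 6×0.05054 + 5×0.02782) / ((1 - 0.55046) × (1 - 0.02782)) = 1.0528 calls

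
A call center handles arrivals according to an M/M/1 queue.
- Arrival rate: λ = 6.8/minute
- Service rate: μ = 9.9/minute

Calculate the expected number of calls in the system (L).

ρ = λ/μ = 6.8/9.9 = 0.6869
For M/M/1: L = λ/(μ-λ)
L = 6.8/(9.9-6.8) = 6.8/3.10
L = 2.1935 calls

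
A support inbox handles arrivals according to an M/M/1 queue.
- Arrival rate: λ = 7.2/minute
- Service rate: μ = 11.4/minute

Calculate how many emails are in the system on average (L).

ρ = λ/μ = 7.2/11.4 = 0.6316
For M/M/1: L = λ/(μ-λ)
L = 7.2/(11.4-7.2) = 7.2/4.20
L = 1.7143 emails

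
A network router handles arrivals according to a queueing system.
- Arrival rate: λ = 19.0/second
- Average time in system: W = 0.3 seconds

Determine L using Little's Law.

Little's Law: L = λW
L = 19.0 × 0.3 = 5.7000 packets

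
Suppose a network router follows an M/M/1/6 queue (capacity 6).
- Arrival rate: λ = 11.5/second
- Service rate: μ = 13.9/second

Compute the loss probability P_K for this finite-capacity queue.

ρ = λ/μ = 11.5/13.9 = 0.82734
P₀ = (1-ρ)/(1-ρ^(K+1)) = (1-0.82734)/(1-0.82734^7) = 0.17266/0.73467 = 0.2350
P_K = P₀×ρ^K = 0.23502 × 0.82734^6 = 0.23502 × 0.32070 = 0.07537
Blocking probability = 7.54%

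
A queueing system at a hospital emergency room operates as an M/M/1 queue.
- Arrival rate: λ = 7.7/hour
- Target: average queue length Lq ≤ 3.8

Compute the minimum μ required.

For M/M/1: Lq = λ²/(μ(μ-λ))
Need Lq ≤ 3.8, i.e. μ(μ-λ) ≥ λ²/3.8
μ² - 7.7μ - 59.29/3.8 ≥ 0  →  μ² - 7.7μ - 15.60263 ≥ 0
Quadratic formula (positive root): μ = [λ + √(λ² + 4×15.60263)]/2
Discriminant: 59.29 + 4×15.60263 = 121.7005, √121.7005 = 11.0318
μ ≥ (7.7 + 11.0318)/2 = 9.3659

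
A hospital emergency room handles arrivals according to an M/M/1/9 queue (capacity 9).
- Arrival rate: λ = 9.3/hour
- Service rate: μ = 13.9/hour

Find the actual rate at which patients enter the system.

ρ = λ/μ = 9.3/13.9 = 0.669065
P₀ = (1-ρ)/(1-ρ^(K+1)) = (1-0.669065)/(1-0.669065^10) = 0.3309/0.9820 = 0.3370
P_K = P₀×ρ^K = 0.33699 × 0.669065^9 = 0.33699 × 0.026867 = 0.009054
λ_eff = λ(1-P_K) = 9.3 × (1 - 0.009054) = 9.3 × 0.99095 = 9.2158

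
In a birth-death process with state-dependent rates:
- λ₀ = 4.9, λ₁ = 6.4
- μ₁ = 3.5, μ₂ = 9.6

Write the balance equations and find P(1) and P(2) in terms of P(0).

Balance equations:
State 0: λ₀P₀ = μ₁P₁ → P₁ = (λ₀/μ₁)P₀ = (4.9/3.5)P₀ = 1.4000P₀
State 1: P₂ = (λ₀λ₁)/(μ₁μ₂)P₀ = (4.9×6.4)/(3.5×9.6)P₀ = 0.9333P₀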